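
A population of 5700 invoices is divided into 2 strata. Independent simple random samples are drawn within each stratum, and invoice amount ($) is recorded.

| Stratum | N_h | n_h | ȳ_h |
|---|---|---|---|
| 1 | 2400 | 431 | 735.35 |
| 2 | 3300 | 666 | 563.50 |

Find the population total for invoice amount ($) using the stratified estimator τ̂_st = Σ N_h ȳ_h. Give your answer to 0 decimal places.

τ̂_st = Σ N_h ȳ_h = 2400·735.35 + 3300·563.50 = 3624390

τ̂_st ≈ 3624390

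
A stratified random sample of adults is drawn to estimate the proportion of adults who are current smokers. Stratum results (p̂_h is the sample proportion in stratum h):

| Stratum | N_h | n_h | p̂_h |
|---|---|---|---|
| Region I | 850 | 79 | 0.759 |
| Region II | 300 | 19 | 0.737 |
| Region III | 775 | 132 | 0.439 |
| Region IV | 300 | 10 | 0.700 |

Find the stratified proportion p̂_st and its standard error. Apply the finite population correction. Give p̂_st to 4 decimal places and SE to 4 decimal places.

N = 2225; stratum weights W_h = N_h/N.
p̂_st = Σ W_h p̂_h = (850·0.759 + 300·0.737 + 775·0.439 + 300·0.700)/2225 = 0.63662
V̂(p̂_st) = Σ W_h² (1 − n_h/N_h) p̂_h(1−p̂_h)/(n_h−1):
  stratum Region I: (850/2225)²·(1 − 79/850)·0.759·0.241/78 = 0.00031044
  stratum Region II: (300/2225)²·(1 − 19/300)·0.737·0.263/18 = 0.000183366
  stratum Region III: (775/2225)²·(1 − 132/775)·0.439·0.561/131 = 0.000189238
  stratum Region IV: (300/2225)²·(1 − 10/300)·0.700·0.300/9 = 0.000410049
V̂(p̂_st) = 0.00109309; SE = √V̂ = 0.033062

p̂_st ≈ 0.6366, SE ≈ 0.0331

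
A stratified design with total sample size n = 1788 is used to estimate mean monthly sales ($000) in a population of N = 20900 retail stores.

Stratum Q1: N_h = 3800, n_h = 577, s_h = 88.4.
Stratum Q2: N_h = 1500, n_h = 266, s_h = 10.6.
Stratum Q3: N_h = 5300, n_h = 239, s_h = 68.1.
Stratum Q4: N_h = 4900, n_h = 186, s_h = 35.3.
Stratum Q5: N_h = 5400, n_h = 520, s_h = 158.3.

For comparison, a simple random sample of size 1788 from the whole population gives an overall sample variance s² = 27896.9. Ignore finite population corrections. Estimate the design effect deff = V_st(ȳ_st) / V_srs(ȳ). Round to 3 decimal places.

deff ≈ 0.339

V̂(ȳ_st) = Σ W_h² s_h²/n_h, with W_h = N_h/N and N = 20900:
  stratum Q1: (3800/20900)²·88.4²/577 = 0.447717
  stratum Q2: (1500/20900)²·10.6²/266 = 0.00217581
  stratum Q3: (5300/20900)²·68.1²/239 = 1.24783
  stratum Q4: (4900/20900)²·35.3²/186 = 0.368244
  stratum Q5: (5400/20900)²·158.3²/520 = 3.21702
V_st = 5.28298
V_srs = s²/n = 27896.9/1788 = 15.6023
deff = V_st / V_srs = 5.28298/15.6023 = 0.3386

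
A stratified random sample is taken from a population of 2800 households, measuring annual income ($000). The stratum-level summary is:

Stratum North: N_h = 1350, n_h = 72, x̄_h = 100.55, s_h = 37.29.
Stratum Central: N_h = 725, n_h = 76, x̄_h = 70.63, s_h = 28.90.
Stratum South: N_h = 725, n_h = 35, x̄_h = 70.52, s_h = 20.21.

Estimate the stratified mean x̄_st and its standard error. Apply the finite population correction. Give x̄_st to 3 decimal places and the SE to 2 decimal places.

x̄_st ≈ 85.027, SE ≈ 2.38

x̄_st = Σ W_h x̄_h = (1350·100.55 + 725·70.63 + 725·70.52)/2800 = 85.02723
V̂(x̄_st) = Σ W_h² (1 − n_h/N_h) s_h²/n_h, with W_h = N_h/N and N = 2800:
  stratum North: (1350/2800)²·(1 − 72/1350)·37.29²/72 = 4.25012
  stratum Central: (725/2800)²·(1 − 76/725)·28.90²/76 = 0.659552
  stratum South: (725/2800)²·(1 − 35/725)·20.21²/35 = 0.744622
V̂(x̄_st) = 5.65429
SE(x̄_st) = √5.65429 = 2.37788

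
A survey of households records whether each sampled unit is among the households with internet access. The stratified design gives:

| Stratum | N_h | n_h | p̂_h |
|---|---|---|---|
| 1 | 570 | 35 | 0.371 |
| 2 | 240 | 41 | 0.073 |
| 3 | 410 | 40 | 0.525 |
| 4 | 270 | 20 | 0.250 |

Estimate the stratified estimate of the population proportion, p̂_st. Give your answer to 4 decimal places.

p̂_st ≈ 0.3434

N = 1490; stratum weights W_h = N_h/N.
p̂_st = Σ W_h p̂_h = (570·0.371 + 240·0.073 + 410·0.525 + 270·0.250)/1490 = 0.34345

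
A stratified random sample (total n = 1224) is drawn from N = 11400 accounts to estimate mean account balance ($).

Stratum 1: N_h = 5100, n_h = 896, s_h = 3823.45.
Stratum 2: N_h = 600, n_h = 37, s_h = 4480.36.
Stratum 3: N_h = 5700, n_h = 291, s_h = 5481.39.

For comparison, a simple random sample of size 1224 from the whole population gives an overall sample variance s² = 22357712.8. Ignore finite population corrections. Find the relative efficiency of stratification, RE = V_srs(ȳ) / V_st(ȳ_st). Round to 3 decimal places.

V̂(ȳ_st) = Σ W_h² s_h²/n_h, with W_h = N_h/N and N = 11400:
  stratum 1: (5100/11400)²·3823.45²/896 = 3265.38
  stratum 2: (600/11400)²·4480.36²/37 = 1502.85
  stratum 3: (5700/11400)²·5481.39²/291 = 25812.4
V_st = 30580.6
V_srs = s²/n = 22357712.8/1224 = 18266.1
Relative efficiency = V_srs / V_st = 18266.1/30580.6 = 0.5973

RE ≈ 0.597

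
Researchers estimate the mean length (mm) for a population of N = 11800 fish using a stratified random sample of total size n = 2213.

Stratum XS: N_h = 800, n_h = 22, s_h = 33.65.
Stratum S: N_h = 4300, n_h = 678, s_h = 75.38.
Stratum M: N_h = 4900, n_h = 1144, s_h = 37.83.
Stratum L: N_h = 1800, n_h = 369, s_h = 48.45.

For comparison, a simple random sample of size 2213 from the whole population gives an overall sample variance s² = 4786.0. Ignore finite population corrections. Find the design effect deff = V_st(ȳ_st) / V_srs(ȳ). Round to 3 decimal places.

V̂(ȳ_st) = Σ W_h² s_h²/n_h, with W_h = N_h/N and N = 11800:
  stratum XS: (800/11800)²·33.65²/22 = 0.236572
  stratum S: (4300/11800)²·75.38²/678 = 1.1129
  stratum M: (4900/11800)²·37.83²/1144 = 0.215712
  stratum L: (1800/11800)²·48.45²/369 = 0.148027
V_st = 1.71321
V_srs = s²/n = 4786.0/2213 = 2.16268
deff = V_st / V_srs = 1.71321/2.16268 = 0.7922

deff ≈ 0.792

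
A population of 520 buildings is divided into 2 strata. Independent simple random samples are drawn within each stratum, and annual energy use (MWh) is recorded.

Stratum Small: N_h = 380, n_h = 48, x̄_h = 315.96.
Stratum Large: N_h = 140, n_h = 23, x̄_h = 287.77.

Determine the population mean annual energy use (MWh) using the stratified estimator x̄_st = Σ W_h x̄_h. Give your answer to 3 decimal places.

x̄_st ≈ 308.370

N = Σ N_h = 520. Stratum weights W_h = N_h/N.
x̄_st = (380·315.96 + 140·287.77) / 520 = 308.37038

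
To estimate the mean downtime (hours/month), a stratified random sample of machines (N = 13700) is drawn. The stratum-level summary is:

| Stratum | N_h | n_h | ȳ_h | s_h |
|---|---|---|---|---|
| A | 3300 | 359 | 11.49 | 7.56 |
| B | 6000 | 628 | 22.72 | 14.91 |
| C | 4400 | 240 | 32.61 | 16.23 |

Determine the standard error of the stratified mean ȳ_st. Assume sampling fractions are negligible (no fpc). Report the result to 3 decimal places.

SE(ȳ_st) ≈ 0.436

V̂(ȳ_st) = Σ W_h² s_h²/n_h, with W_h = N_h/N and N = 13700:
  stratum A: (3300/13700)²·7.56²/359 = 0.00923711
  stratum B: (6000/13700)²·14.91²/628 = 0.067898
  stratum C: (4400/13700)²·16.23²/240 = 0.113211
V̂(ȳ_st) = 0.190346
SE(ȳ_st) = √0.190346 = 0.436287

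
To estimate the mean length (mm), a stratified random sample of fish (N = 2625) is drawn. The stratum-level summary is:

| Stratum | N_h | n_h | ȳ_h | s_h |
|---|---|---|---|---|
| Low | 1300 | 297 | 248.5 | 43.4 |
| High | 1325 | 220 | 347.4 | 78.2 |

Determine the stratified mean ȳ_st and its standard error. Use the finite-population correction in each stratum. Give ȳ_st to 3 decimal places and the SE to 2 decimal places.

ȳ_st ≈ 298.421, SE ≈ 2.67

ȳ_st = Σ W_h ȳ_h = (1300·248.5 + 1325·347.4)/2625 = 298.42095
V̂(ȳ_st) = Σ W_h² (1 − n_h/N_h) s_h²/n_h, with W_h = N_h/N and N = 2625:
  stratum Low: (1300/2625)²·(1 − 297/1300)·43.4²/297 = 1.20008
  stratum High: (1325/2625)²·(1 − 220/1325)·78.2²/220 = 5.90623
V̂(ȳ_st) = 7.10631
SE(ȳ_st) = √7.10631 = 2.66577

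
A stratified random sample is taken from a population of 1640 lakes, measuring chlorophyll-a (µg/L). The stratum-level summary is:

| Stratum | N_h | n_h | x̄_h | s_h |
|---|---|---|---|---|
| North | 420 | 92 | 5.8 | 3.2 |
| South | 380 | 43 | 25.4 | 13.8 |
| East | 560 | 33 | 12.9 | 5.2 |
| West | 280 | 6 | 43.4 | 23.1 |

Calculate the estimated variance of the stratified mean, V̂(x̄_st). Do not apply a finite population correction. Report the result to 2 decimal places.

V̂(x̄_st) ≈ 2.93

V̂(x̄_st) = Σ W_h² s_h²/n_h, with W_h = N_h/N and N = 1640:
  stratum North: (420/1640)²·3.2²/92 = 0.0073
  stratum South: (380/1640)²·13.8²/43 = 0.237777
  stratum East: (560/1640)²·5.2²/33 = 0.0955391
  stratum West: (280/1640)²·23.1²/6 = 2.59239
V̂(x̄_st) = 2.93301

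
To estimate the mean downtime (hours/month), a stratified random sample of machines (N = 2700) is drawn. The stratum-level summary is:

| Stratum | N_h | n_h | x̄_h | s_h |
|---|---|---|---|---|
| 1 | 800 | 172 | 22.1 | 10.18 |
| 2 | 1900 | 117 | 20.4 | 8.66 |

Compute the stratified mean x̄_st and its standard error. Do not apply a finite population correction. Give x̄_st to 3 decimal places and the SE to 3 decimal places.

x̄_st = Σ W_h x̄_h = (800·22.1 + 1900·20.4)/2700 = 20.90370
V̂(x̄_st) = Σ W_h² s_h²/n_h, with W_h = N_h/N and N = 2700:
  stratum 1: (800/2700)²·10.18²/172 = 0.0528956
  stratum 2: (1900/2700)²·8.66²/117 = 0.317417
V̂(x̄_st) = 0.370312
SE(x̄_st) = √0.370312 = 0.608533

x̄_st ≈ 20.904, SE ≈ 0.609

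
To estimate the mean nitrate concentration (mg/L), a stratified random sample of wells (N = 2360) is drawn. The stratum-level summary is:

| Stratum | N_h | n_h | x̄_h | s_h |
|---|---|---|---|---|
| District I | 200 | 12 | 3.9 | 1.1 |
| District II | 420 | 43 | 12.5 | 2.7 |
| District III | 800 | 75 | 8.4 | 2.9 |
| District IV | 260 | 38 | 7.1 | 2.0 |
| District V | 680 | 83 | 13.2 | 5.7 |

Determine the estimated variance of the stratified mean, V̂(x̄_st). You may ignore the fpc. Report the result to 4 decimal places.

V̂(x̄_st) ≈ 0.0528

V̂(x̄_st) = Σ W_h² s_h²/n_h, with W_h = N_h/N and N = 2360:
  stratum District I: (200/2360)²·1.1²/12 = 0.000724169
  stratum District II: (420/2360)²·2.7²/43 = 0.0053695
  stratum District III: (800/2360)²·2.9²/75 = 0.0128852
  stratum District IV: (260/2360)²·2.0²/38 = 0.00127761
  stratum District V: (680/2360)²·5.7²/83 = 0.0324987
V̂(x̄_st) = 0.0527551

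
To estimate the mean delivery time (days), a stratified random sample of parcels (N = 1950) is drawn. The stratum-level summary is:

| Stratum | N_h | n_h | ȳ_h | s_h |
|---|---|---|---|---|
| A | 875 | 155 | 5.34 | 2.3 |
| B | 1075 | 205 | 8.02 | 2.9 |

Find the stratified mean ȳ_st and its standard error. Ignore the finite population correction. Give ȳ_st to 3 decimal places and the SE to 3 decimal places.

ȳ_st = Σ W_h ȳ_h = (875·5.34 + 1075·8.02)/1950 = 6.81744
V̂(ȳ_st) = Σ W_h² s_h²/n_h, with W_h = N_h/N and N = 1950:
  stratum A: (875/1950)²·2.3²/155 = 0.00687181
  stratum B: (1075/1950)²·2.9²/205 = 0.0124678
V̂(ȳ_st) = 0.0193396
SE(ȳ_st) = √0.0193396 = 0.139067

ȳ_st ≈ 6.817, SE ≈ 0.139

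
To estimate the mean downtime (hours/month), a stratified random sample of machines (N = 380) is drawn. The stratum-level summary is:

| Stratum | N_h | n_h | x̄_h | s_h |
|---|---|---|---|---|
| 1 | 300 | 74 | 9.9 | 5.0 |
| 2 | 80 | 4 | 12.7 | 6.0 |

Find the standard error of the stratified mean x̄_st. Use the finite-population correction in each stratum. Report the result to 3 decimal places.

SE(x̄_st) ≈ 0.733

V̂(x̄_st) = Σ W_h² (1 − n_h/N_h) s_h²/n_h, with W_h = N_h/N and N = 380:
  stratum 1: (300/380)²·(1 − 74/300)·5.0²/74 = 0.158625
  stratum 2: (80/380)²·(1 − 4/80)·6.0²/4 = 0.378947
V̂(x̄_st) = 0.537572
SE(x̄_st) = √0.537572 = 0.733193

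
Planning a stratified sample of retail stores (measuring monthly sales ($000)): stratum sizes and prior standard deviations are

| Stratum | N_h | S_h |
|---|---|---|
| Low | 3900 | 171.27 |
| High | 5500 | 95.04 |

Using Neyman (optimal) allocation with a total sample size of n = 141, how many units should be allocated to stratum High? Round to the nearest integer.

62

Neyman allocation: n_h = n · N_h S_h / Σ N_i S_i, with n = 141.
  stratum Low: N_h·S_h = 3900·171.27 = 667953.00
  stratum High: N_h·S_h = 5500·95.04 = 522720.00
Σ N_h S_h = 1190673.00
n for stratum High = 141·522720.00/1190673.00 = 61.901 → 62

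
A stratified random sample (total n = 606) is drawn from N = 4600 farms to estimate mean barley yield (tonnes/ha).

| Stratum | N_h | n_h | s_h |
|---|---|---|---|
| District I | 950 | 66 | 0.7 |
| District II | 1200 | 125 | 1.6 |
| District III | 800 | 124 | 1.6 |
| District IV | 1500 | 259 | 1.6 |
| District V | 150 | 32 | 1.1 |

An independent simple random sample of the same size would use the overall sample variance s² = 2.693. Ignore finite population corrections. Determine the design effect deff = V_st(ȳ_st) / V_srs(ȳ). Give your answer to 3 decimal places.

V̂(ȳ_st) = Σ W_h² s_h²/n_h, with W_h = N_h/N and N = 4600:
  stratum District I: (950/4600)²·0.7²/66 = 0.000316653
  stratum District II: (1200/4600)²·1.6²/125 = 0.00139372
  stratum District III: (800/4600)²·1.6²/124 = 0.000624428
  stratum District IV: (1500/4600)²·1.6²/259 = 0.00105101
  stratum District V: (150/4600)²·1.1²/32 = 4.02071e-05
V_st = 0.00342602
V_srs = s²/n = 2.693/606 = 0.00444389
deff = V_st / V_srs = 0.00342602/0.00444389 = 0.7710

deff ≈ 0.771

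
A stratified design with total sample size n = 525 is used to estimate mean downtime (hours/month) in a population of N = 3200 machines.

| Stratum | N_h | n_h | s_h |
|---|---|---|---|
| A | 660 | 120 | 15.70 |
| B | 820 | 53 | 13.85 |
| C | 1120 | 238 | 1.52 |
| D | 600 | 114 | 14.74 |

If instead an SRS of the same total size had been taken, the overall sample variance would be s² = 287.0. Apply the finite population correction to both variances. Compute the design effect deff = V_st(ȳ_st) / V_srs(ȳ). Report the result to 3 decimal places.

V̂(ȳ_st) = Σ W_h² (1 − n_h/N_h) s_h²/n_h, with W_h = N_h/N and N = 3200:
  stratum A: (660/3200)²·(1 − 120/660)·15.70²/120 = 0.0714917
  stratum B: (820/3200)²·(1 − 53/820)·13.85²/53 = 0.222297
  stratum C: (1120/3200)²·(1 − 238/1120)·1.52²/238 = 0.000936476
  stratum D: (600/3200)²·(1 − 114/600)·14.74²/114 = 0.0542722
V_st = 0.348997
V_srs = (1 − 525/3200)·287.0/525 = 0.456979
deff = V_st / V_srs = 0.348997/0.456979 = 0.7637

deff ≈ 0.764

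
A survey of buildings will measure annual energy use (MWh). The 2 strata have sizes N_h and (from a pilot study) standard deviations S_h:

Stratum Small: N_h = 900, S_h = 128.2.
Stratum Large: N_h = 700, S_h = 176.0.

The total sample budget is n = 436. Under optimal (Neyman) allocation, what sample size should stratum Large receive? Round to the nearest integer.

225

Neyman allocation: n_h = n · N_h S_h / Σ N_i S_i, with n = 436.
  stratum Small: N_h·S_h = 900·128.2 = 115380.00
  stratum Large: N_h·S_h = 700·176.0 = 123200.00
Σ N_h S_h = 238580.00
n for stratum Large = 436·123200.00/238580.00 = 225.145 → 225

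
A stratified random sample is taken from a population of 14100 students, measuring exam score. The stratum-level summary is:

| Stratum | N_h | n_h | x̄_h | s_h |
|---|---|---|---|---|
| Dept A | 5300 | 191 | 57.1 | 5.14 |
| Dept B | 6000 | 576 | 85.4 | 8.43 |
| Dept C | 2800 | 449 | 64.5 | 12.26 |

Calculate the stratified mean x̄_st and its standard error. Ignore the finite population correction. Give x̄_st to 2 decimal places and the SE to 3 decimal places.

x̄_st = Σ W_h x̄_h = (5300·57.1 + 6000·85.4 + 2800·64.5)/14100 = 70.61206
V̂(x̄_st) = Σ W_h² s_h²/n_h, with W_h = N_h/N and N = 14100:
  stratum Dept A: (5300/14100)²·5.14²/191 = 0.0195437
  stratum Dept B: (6000/14100)²·8.43²/576 = 0.0223407
  stratum Dept C: (2800/14100)²·12.26²/449 = 0.0132012
V̂(x̄_st) = 0.0550856
SE(x̄_st) = √0.0550856 = 0.234703

x̄_st ≈ 70.61, SE ≈ 0.235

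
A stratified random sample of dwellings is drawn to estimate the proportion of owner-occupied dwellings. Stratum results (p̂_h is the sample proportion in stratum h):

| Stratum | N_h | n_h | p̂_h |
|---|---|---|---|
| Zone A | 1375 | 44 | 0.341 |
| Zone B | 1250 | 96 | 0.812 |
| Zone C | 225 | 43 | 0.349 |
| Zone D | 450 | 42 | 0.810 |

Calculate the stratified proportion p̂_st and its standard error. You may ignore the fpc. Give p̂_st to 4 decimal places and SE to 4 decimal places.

p̂_st ≈ 0.5839, SE ≈ 0.0351

N = 3300; stratum weights W_h = N_h/N.
p̂_st = Σ W_h p̂_h = (1375·0.341 + 1250·0.812 + 225·0.349 + 450·0.810)/3300 = 0.58391
V̂(p̂_st) = Σ W_h² p̂_h(1−p̂_h)/(n_h−1):
  stratum Zone A: (1375/3300)²·0.341·0.659/43 = 0.000907296
  stratum Zone B: (1250/3300)²·0.812·0.188/95 = 0.000230559
  stratum Zone C: (225/3300)²·0.349·0.651/42 = 2.51475e-05
  stratum Zone D: (450/3300)²·0.810·0.190/41 = 6.97994e-05
V̂(p̂_st) = 0.0012328; SE = √V̂ = 0.0351113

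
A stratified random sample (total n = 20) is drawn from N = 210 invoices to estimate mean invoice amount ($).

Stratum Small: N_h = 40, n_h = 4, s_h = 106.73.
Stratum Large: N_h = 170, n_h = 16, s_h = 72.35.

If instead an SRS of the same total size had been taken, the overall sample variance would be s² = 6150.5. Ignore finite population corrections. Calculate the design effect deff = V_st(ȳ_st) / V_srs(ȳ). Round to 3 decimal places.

V̂(ȳ_st) = Σ W_h² s_h²/n_h, with W_h = N_h/N and N = 210:
  stratum Small: (40/210)²·106.73²/4 = 103.322
  stratum Large: (170/210)²·72.35²/16 = 214.396
V_st = 317.718
V_srs = s²/n = 6150.5/20 = 307.525
deff = V_st / V_srs = 317.718/307.525 = 1.0331

deff ≈ 1.033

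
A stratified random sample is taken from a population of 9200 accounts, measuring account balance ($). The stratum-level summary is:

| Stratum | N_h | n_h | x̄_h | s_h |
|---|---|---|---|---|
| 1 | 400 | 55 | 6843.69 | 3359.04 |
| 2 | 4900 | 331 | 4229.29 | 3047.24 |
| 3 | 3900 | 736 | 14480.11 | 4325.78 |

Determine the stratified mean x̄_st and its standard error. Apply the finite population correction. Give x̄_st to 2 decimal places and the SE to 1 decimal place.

x̄_st ≈ 8688.42, SE ≈ 107.1

x̄_st = Σ W_h x̄_h = (400·6843.69 + 4900·4229.29 + 3900·14480.11)/9200 = 8688.41587
V̂(x̄_st) = Σ W_h² (1 − n_h/N_h) s_h²/n_h, with W_h = N_h/N and N = 9200:
  stratum 1: (400/9200)²·(1 − 55/400)·3359.04²/55 = 334.481
  stratum 2: (4900/9200)²·(1 − 331/4900)·3047.24²/331 = 7420.39
  stratum 3: (3900/9200)²·(1 − 736/3900)·4325.78²/736 = 3706.61
V̂(x̄_st) = 11461.5
SE(x̄_st) = √11461.5 = 107.058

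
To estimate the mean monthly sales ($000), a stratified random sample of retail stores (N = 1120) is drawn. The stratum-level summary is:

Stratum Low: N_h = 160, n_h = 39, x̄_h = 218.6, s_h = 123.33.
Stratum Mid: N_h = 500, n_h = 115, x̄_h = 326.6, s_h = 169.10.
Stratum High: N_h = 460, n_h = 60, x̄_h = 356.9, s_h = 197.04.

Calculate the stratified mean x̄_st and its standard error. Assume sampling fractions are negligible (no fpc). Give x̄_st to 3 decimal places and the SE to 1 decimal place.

x̄_st = Σ W_h x̄_h = (160·218.6 + 500·326.6 + 460·356.9)/1120 = 323.61607
V̂(x̄_st) = Σ W_h² s_h²/n_h, with W_h = N_h/N and N = 1120:
  stratum Low: (160/1120)²·123.33²/39 = 7.95933
  stratum Mid: (500/1120)²·169.10²/115 = 49.5557
  stratum High: (460/1120)²·197.04²/60 = 109.153
V̂(x̄_st) = 166.668
SE(x̄_st) = √166.668 = 12.91

x̄_st ≈ 323.616, SE ≈ 12.9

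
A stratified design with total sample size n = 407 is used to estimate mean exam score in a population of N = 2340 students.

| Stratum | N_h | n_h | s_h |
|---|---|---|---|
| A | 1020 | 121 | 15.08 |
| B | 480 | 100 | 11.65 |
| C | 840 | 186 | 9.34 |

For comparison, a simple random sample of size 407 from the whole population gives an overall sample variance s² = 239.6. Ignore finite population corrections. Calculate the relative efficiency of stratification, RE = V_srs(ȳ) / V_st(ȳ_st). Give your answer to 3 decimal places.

RE ≈ 1.240

V̂(ȳ_st) = Σ W_h² s_h²/n_h, with W_h = N_h/N and N = 2340:
  stratum A: (1020/2340)²·15.08²/121 = 0.357097
  stratum B: (480/2340)²·11.65²/100 = 0.0571087
  stratum C: (840/2340)²·9.34²/186 = 0.0604377
V_st = 0.474643
V_srs = s²/n = 239.6/407 = 0.588698
Relative efficiency = V_srs / V_st = 0.588698/0.474643 = 1.2403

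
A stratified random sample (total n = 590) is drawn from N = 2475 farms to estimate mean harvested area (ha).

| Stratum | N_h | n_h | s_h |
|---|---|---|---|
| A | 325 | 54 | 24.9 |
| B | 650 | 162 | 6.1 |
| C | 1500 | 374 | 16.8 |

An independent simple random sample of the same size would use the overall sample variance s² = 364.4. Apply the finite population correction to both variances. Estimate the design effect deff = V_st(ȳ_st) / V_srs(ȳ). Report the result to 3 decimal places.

deff ≈ 0.819

V̂(ȳ_st) = Σ W_h² (1 − n_h/N_h) s_h²/n_h, with W_h = N_h/N and N = 2475:
  stratum A: (325/2475)²·(1 − 54/325)·24.9²/54 = 0.165085
  stratum B: (650/2475)²·(1 − 162/650)·6.1²/162 = 0.011894
  stratum C: (1500/2475)²·(1 − 374/1500)·16.8²/374 = 0.208078
V_st = 0.385057
V_srs = (1 − 590/2475)·364.4/590 = 0.470395
deff = V_st / V_srs = 0.385057/0.470395 = 0.8186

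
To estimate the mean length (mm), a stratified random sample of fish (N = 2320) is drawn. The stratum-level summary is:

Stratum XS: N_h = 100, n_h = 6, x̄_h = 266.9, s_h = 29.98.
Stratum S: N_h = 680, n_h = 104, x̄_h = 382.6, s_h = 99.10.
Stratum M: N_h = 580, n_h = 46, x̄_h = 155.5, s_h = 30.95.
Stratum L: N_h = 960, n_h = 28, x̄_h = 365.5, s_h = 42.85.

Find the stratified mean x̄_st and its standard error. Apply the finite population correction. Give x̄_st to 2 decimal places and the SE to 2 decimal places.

x̄_st ≈ 313.76, SE ≈ 4.39

x̄_st = Σ W_h x̄_h = (100·266.9 + 680·382.6 + 580·155.5 + 960·365.5)/2320 = 313.76207
V̂(x̄_st) = Σ W_h² (1 − n_h/N_h) s_h²/n_h, with W_h = N_h/N and N = 2320:
  stratum XS: (100/2320)²·(1 − 6/100)·29.98²/6 = 0.261616
  stratum S: (680/2320)²·(1 − 104/680)·99.10²/104 = 6.87178
  stratum M: (580/2320)²·(1 − 46/580)·30.95²/46 = 1.19828
  stratum L: (960/2320)²·(1 − 28/960)·42.85²/28 = 10.9007
V̂(x̄_st) = 19.2324
SE(x̄_st) = √19.2324 = 4.38547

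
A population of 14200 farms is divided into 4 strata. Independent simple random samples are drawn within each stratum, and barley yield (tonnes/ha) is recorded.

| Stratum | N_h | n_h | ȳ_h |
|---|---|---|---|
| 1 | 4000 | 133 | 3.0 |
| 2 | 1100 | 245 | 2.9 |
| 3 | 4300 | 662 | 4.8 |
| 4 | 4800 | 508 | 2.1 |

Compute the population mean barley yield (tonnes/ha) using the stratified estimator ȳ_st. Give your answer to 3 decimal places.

N = Σ N_h = 14200. Stratum weights W_h = N_h/N.
ȳ_st = (4000·3.0 + 1100·2.9 + 4300·4.8 + 4800·2.1) / 14200 = 3.23310

ȳ_st ≈ 3.233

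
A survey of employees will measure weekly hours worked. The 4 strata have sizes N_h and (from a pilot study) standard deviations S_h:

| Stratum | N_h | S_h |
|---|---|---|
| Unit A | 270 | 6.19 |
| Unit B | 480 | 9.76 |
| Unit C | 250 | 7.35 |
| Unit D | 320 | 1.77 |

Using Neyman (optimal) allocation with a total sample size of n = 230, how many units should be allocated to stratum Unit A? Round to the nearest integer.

44

Neyman allocation: n_h = n · N_h S_h / Σ N_i S_i, with n = 230.
  stratum Unit A: N_h·S_h = 270·6.19 = 1671.30
  stratum Unit B: N_h·S_h = 480·9.76 = 4684.80
  stratum Unit C: N_h·S_h = 250·7.35 = 1837.50
  stratum Unit D: N_h·S_h = 320·1.77 = 566.40
Σ N_h S_h = 8760.00
n for stratum Unit A = 230·1671.30/8760.00 = 43.881 → 44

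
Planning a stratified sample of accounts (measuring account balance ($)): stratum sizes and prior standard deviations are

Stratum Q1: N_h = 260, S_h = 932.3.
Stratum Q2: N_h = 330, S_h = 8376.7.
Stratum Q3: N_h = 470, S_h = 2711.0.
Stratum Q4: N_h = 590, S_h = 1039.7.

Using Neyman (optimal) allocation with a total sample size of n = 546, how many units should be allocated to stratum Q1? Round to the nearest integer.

Neyman allocation: n_h = n · N_h S_h / Σ N_i S_i, with n = 546.
  stratum Q1: N_h·S_h = 260·932.3 = 242398.00
  stratum Q2: N_h·S_h = 330·8376.7 = 2764311.00
  stratum Q3: N_h·S_h = 470·2711.0 = 1274170.00
  stratum Q4: N_h·S_h = 590·1039.7 = 613423.00
Σ N_h S_h = 4894302.00
n for stratum Q1 = 546·242398.00/4894302.00 = 27.042 → 27

27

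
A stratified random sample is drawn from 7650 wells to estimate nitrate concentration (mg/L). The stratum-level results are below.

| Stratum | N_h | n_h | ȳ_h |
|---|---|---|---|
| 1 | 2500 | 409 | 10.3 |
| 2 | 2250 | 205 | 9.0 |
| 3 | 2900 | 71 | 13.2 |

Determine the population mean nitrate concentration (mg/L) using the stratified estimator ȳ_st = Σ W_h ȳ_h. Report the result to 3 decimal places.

N = Σ N_h = 7650. Stratum weights W_h = N_h/N.
ȳ_st = (2500·10.3 + 2250·9.0 + 2900·13.2) / 7650 = 11.01699

ȳ_st ≈ 11.017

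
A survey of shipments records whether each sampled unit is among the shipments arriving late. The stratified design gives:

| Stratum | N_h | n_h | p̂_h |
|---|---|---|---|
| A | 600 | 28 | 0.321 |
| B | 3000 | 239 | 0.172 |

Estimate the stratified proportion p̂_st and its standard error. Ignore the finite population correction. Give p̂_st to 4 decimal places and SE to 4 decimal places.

N = 3600; stratum weights W_h = N_h/N.
p̂_st = Σ W_h p̂_h = (600·0.321 + 3000·0.172)/3600 = 0.19683
V̂(p̂_st) = Σ W_h² p̂_h(1−p̂_h)/(n_h−1):
  stratum A: (600/3600)²·0.321·0.679/27 = 0.000224238
  stratum B: (3000/3600)²·0.172·0.828/238 = 0.000415546
V̂(p̂_st) = 0.000639784; SE = √V̂ = 0.0252939

p̂_st ≈ 0.1968, SE ≈ 0.0253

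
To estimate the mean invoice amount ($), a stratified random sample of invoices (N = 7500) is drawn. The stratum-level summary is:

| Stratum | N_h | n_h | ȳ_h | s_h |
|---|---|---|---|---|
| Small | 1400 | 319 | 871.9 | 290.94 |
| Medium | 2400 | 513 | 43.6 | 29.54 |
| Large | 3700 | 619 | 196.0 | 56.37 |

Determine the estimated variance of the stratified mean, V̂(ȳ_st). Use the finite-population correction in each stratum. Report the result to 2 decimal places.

V̂(ȳ_st) = Σ W_h² (1 − n_h/N_h) s_h²/n_h, with W_h = N_h/N and N = 7500:
  stratum Small: (1400/7500)²·(1 − 319/1400)·290.94²/319 = 7.13916
  stratum Medium: (2400/7500)²·(1 − 513/2400)·29.54²/513 = 0.136951
  stratum Large: (3700/7500)²·(1 − 619/3700)·56.37²/619 = 1.04034
V̂(ȳ_st) = 8.31646

V̂(ȳ_st) ≈ 8.32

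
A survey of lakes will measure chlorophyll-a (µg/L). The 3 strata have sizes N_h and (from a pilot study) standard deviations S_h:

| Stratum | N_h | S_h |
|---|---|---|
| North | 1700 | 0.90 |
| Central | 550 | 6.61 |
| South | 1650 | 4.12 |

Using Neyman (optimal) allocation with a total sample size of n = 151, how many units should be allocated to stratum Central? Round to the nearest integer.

Neyman allocation: n_h = n · N_h S_h / Σ N_i S_i, with n = 151.
  stratum North: N_h·S_h = 1700·0.90 = 1530.00
  stratum Central: N_h·S_h = 550·6.61 = 3635.50
  stratum South: N_h·S_h = 1650·4.12 = 6798.00
Σ N_h S_h = 11963.50
n for stratum Central = 151·3635.50/11963.50 = 45.886 → 46

46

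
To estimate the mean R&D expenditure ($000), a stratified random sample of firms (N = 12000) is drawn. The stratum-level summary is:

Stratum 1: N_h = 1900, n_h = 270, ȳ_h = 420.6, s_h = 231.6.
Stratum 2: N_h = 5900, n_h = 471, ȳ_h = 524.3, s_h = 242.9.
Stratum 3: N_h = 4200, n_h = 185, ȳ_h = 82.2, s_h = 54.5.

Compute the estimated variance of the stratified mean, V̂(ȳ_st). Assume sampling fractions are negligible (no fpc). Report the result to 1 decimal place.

V̂(ȳ_st) = Σ W_h² s_h²/n_h, with W_h = N_h/N and N = 12000:
  stratum 1: (1900/12000)²·231.6²/270 = 4.98033
  stratum 2: (5900/12000)²·242.9²/471 = 30.2814
  stratum 3: (4200/12000)²·54.5²/185 = 1.96679
V̂(ȳ_st) = 37.2285

V̂(ȳ_st) ≈ 37.2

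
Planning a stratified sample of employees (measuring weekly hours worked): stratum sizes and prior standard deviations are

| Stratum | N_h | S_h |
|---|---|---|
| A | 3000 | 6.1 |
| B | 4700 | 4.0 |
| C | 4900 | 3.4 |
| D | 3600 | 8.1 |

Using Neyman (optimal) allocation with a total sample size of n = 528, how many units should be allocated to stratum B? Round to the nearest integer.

Neyman allocation: n_h = n · N_h S_h / Σ N_i S_i, with n = 528.
  stratum A: N_h·S_h = 3000·6.1 = 18300.00
  stratum B: N_h·S_h = 4700·4.0 = 18800.00
  stratum C: N_h·S_h = 4900·3.4 = 16660.00
  stratum D: N_h·S_h = 3600·8.1 = 29160.00
Σ N_h S_h = 82920.00
n for stratum B = 528·18800.00/82920.00 = 119.711 → 120

120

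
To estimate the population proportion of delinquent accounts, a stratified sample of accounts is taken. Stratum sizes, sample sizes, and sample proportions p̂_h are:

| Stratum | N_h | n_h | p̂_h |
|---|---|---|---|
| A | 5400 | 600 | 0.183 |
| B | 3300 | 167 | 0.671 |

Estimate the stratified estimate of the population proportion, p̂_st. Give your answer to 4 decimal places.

p̂_st ≈ 0.3681

N = 8700; stratum weights W_h = N_h/N.
p̂_st = Σ W_h p̂_h = (5400·0.183 + 3300·0.671)/8700 = 0.36810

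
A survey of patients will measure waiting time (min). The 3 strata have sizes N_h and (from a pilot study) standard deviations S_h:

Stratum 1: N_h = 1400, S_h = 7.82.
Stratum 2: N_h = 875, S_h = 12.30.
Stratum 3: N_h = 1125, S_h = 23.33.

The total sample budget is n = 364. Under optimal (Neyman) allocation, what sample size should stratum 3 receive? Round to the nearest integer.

199

Neyman allocation: n_h = n · N_h S_h / Σ N_i S_i, with n = 364.
  stratum 1: N_h·S_h = 1400·7.82 = 10948.00
  stratum 2: N_h·S_h = 875·12.30 = 10762.50
  stratum 3: N_h·S_h = 1125·23.33 = 26246.25
Σ N_h S_h = 47956.75
n for stratum 3 = 364·26246.25/47956.75 = 199.214 → 199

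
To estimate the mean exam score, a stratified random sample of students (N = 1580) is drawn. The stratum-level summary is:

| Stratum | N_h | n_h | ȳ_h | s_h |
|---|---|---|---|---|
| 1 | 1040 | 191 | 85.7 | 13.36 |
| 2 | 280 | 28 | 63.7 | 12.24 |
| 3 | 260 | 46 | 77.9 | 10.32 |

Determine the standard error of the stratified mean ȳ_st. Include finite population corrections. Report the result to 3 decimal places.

V̂(ȳ_st) = Σ W_h² (1 − n_h/N_h) s_h²/n_h, with W_h = N_h/N and N = 1580:
  stratum 1: (1040/1580)²·(1 − 191/1040)·13.36²/191 = 0.330527
  stratum 2: (280/1580)²·(1 − 28/280)·12.24²/28 = 0.151234
  stratum 3: (260/1580)²·(1 − 46/260)·10.32²/46 = 0.0516029
V̂(ȳ_st) = 0.533363
SE(ȳ_st) = √0.533363 = 0.730317

SE(ȳ_st) ≈ 0.730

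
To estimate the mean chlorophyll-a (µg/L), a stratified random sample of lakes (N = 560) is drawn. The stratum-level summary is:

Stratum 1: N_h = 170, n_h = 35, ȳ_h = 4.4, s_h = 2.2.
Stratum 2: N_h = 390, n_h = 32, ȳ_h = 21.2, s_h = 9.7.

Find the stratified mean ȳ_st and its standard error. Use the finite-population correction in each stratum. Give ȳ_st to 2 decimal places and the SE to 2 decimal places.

ȳ_st = Σ W_h ȳ_h = (170·4.4 + 390·21.2)/560 = 16.10000
V̂(ȳ_st) = Σ W_h² (1 − n_h/N_h) s_h²/n_h, with W_h = N_h/N and N = 560:
  stratum 1: (170/560)²·(1 − 35/170)·2.2²/35 = 0.0101201
  stratum 2: (390/560)²·(1 − 32/390)·9.7²/32 = 1.30908
V̂(ȳ_st) = 1.3192
SE(ȳ_st) = √1.3192 = 1.14856

ȳ_st ≈ 16.10, SE ≈ 1.15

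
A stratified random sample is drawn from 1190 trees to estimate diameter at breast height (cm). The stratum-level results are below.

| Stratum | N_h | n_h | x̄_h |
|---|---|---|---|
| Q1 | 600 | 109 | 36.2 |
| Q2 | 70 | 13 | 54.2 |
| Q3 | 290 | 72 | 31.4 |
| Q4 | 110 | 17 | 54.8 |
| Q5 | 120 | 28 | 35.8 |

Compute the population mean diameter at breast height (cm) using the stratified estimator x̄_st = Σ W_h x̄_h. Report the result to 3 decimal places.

N = Σ N_h = 1190. Stratum weights W_h = N_h/N.
x̄_st = (600·36.2 + 70·54.2 + 290·31.4 + 110·54.8 + 120·35.8) / 1190 = 37.76807

x̄_st ≈ 37.768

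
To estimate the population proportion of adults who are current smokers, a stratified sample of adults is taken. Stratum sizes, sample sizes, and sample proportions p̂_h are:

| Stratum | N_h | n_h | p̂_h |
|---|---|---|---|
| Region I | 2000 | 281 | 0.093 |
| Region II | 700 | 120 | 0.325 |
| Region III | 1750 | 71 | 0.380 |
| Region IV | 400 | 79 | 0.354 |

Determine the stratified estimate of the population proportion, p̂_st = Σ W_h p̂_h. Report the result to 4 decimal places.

p̂_st ≈ 0.2516

N = 4850; stratum weights W_h = N_h/N.
p̂_st = Σ W_h p̂_h = (2000·0.093 + 700·0.325 + 1750·0.380 + 400·0.354)/4850 = 0.25157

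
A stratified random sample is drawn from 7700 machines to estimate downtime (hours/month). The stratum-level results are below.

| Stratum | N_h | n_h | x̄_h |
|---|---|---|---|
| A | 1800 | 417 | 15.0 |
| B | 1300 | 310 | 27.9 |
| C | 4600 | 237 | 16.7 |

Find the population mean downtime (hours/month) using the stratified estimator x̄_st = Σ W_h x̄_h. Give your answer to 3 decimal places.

x̄_st ≈ 18.194

N = Σ N_h = 7700. Stratum weights W_h = N_h/N.
x̄_st = (1800·15.0 + 1300·27.9 + 4600·16.7) / 7700 = 18.19351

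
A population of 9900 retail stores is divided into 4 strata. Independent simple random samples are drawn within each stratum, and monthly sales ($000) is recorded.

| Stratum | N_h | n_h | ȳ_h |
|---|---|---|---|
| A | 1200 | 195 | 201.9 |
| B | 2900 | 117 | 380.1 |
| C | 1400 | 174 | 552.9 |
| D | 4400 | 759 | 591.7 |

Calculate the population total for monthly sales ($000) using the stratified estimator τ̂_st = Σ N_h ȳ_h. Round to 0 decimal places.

τ̂_st = Σ N_h ȳ_h = 1200·201.9 + 2900·380.1 + 1400·552.9 + 4400·591.7 = 4722110

τ̂_st ≈ 4722110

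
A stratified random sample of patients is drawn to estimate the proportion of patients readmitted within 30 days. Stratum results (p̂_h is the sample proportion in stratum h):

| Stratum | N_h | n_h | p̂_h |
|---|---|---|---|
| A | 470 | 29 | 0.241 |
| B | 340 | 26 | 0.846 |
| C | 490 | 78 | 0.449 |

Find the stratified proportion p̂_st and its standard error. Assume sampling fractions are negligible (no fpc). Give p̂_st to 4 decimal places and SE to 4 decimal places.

N = 1300; stratum weights W_h = N_h/N.
p̂_st = Σ W_h p̂_h = (470·0.241 + 340·0.846 + 490·0.449)/1300 = 0.47763
V̂(p̂_st) = Σ W_h² p̂_h(1−p̂_h)/(n_h−1):
  stratum A: (470/1300)²·0.241·0.759/28 = 0.000853905
  stratum B: (340/1300)²·0.846·0.154/25 = 0.000356469
  stratum C: (490/1300)²·0.449·0.551/77 = 0.00045647
V̂(p̂_st) = 0.00166685; SE = √V̂ = 0.040827

p̂_st ≈ 0.4776, SE ≈ 0.0408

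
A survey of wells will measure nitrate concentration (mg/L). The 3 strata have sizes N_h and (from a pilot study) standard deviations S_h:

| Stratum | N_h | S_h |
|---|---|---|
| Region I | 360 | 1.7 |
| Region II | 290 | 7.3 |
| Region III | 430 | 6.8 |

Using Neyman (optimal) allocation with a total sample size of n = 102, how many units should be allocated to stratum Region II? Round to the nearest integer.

Neyman allocation: n_h = n · N_h S_h / Σ N_i S_i, with n = 102.
  stratum Region I: N_h·S_h = 360·1.7 = 612.00
  stratum Region II: N_h·S_h = 290·7.3 = 2117.00
  stratum Region III: N_h·S_h = 430·6.8 = 2924.00
Σ N_h S_h = 5653.00
n for stratum Region II = 102·2117.00/5653.00 = 38.198 → 38

38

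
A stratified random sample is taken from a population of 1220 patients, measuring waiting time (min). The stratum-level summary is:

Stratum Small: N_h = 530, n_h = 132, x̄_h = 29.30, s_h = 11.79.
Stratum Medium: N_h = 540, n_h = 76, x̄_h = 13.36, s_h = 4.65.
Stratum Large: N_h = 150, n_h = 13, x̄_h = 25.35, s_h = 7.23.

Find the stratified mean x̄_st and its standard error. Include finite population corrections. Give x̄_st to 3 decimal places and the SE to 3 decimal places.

x̄_st = Σ W_h x̄_h = (530·29.30 + 540·13.36 + 150·25.35)/1220 = 21.75893
V̂(x̄_st) = Σ W_h² (1 − n_h/N_h) s_h²/n_h, with W_h = N_h/N and N = 1220:
  stratum Small: (530/1220)²·(1 − 132/530)·11.79²/132 = 0.149243
  stratum Medium: (540/1220)²·(1 − 76/540)·4.65²/76 = 0.0478944
  stratum Large: (150/1220)²·(1 − 13/150)·7.23²/13 = 0.0555169
V̂(x̄_st) = 0.252654
SE(x̄_st) = √0.252654 = 0.502647

x̄_st ≈ 21.759, SE ≈ 0.503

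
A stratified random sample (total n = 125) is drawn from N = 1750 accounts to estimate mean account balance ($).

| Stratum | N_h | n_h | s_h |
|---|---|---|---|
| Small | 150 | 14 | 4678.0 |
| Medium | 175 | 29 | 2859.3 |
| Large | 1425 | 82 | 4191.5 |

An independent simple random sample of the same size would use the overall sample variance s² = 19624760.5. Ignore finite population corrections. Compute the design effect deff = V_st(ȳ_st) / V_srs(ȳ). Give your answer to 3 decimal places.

deff ≈ 0.996

V̂(ȳ_st) = Σ W_h² s_h²/n_h, with W_h = N_h/N and N = 1750:
  stratum Small: (150/1750)²·4678.0²/14 = 11484.1
  stratum Medium: (175/1750)²·2859.3²/29 = 2819.17
  stratum Large: (1425/1750)²·4191.5²/82 = 142062
V_st = 156366
V_srs = s²/n = 19624760.5/125 = 156998
deff = V_st / V_srs = 156366/156998 = 0.9960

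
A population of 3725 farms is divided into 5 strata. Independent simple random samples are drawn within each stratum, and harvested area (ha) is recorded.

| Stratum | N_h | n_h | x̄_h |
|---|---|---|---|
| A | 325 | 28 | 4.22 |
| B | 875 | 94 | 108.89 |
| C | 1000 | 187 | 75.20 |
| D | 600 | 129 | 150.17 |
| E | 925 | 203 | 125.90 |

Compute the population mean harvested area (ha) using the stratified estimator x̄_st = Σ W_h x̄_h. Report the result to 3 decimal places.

x̄_st ≈ 101.587

N = Σ N_h = 3725. Stratum weights W_h = N_h/N.
x̄_st = (325·4.22 + 875·108.89 + 1000·75.20 + 600·150.17 + 925·125.90) / 3725 = 101.58651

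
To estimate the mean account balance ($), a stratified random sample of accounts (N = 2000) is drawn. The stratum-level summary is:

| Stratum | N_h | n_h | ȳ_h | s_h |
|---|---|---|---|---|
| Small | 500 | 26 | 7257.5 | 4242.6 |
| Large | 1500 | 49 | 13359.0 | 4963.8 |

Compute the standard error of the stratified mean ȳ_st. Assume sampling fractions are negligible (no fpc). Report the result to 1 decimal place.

V̂(ȳ_st) = Σ W_h² s_h²/n_h, with W_h = N_h/N and N = 2000:
  stratum Small: (500/2000)²·4242.6²/26 = 43268.4
  stratum Large: (1500/2000)²·4963.8²/49 = 282849
V̂(ȳ_st) = 326118
SE(ȳ_st) = √326118 = 571.067

SE(ȳ_st) ≈ 571.1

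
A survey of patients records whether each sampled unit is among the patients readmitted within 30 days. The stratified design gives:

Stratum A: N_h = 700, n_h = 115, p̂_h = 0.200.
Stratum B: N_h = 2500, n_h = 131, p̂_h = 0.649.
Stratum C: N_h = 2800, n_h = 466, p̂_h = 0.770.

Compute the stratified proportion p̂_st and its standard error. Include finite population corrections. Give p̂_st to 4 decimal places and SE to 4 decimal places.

N = 6000; stratum weights W_h = N_h/N.
p̂_st = Σ W_h p̂_h = (700·0.200 + 2500·0.649 + 2800·0.770)/6000 = 0.65308
V̂(p̂_st) = Σ W_h² (1 − n_h/N_h) p̂_h(1−p̂_h)/(n_h−1):
  stratum A: (700/6000)²·(1 − 115/700)·0.200·0.800/114 = 1.59649e-05
  stratum B: (2500/6000)²·(1 − 131/2500)·0.649·0.351/130 = 0.000288278
  stratum C: (2800/6000)²·(1 − 466/2800)·0.770·0.230/465 = 6.91388e-05
V̂(p̂_st) = 0.000373381; SE = √V̂ = 0.0193231

p̂_st ≈ 0.6531, SE ≈ 0.0193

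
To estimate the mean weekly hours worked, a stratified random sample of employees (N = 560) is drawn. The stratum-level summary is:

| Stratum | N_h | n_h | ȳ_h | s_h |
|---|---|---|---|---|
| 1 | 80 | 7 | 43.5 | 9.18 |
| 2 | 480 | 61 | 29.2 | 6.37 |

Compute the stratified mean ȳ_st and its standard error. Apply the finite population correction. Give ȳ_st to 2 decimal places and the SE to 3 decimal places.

ȳ_st ≈ 31.24, SE ≈ 0.807

ȳ_st = Σ W_h ȳ_h = (80·43.5 + 480·29.2)/560 = 31.24286
V̂(ȳ_st) = Σ W_h² (1 − n_h/N_h) s_h²/n_h, with W_h = N_h/N and N = 560:
  stratum 1: (80/560)²·(1 − 7/80)·9.18²/7 = 0.224194
  stratum 2: (480/560)²·(1 − 61/480)·6.37²/61 = 0.426607
V̂(ȳ_st) = 0.650801
SE(ȳ_st) = √0.650801 = 0.806723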